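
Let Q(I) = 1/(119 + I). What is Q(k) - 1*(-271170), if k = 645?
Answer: 207173881/764 ≈ 2.7117e+5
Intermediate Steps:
Q(k) - 1*(-271170) = 1/(119 + 645) - 1*(-271170) = 1/764 + 271170 = 207173881/764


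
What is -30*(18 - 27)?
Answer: 270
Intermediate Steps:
-30*(18 - 27) = -30*(-9) = 270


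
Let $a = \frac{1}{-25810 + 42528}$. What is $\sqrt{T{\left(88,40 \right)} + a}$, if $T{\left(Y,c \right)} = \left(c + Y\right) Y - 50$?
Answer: $\frac{\sqrt{3134217966854}}{16718} \approx 105.9$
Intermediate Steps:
$a = \frac{1}{16718} \approx 5.9816 \cdot 10^{-5}$
$T{\left(Y,c \right)} = -50 + Y \left(Y + c\right)$ ($T{\left(Y,c \right)} = \left(Y + c\right) Y - 50 = Y \left(Y + c\right) - 50 = -50 + Y \left(Y + c\right)$)
$\sqrt{T{\left(88,40 \right)} + a} = \sqrt{\left(-50 + 88^{2} + 88 \cdot 40\right) + \frac{1}{16718}} = \sqrt{\left(-50 + 7744 + 3520\right) + \frac{1}{16718}} = \sqrt{11214 + \frac{1}{16718}} = \sqrt{\frac{187475653}{16718}} = \frac{\sqrt{3134217966854}}{16718}$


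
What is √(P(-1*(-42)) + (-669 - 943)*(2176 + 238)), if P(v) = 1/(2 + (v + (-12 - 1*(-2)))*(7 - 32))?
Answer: I*√2478038708670/798 ≈ 1972.7*I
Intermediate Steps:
P(v) = 1/(252 - 25*v) (P(v) = 1/(2 + (v + (-12 + 2))*(-25)) = 1/(2 + (v - 10)*(-25)) = 1/(2 + (-10 + v)*(-25)) = 1/(2 + (250 - 25*v)) = 1/(252 - 25*v))
√(P(-1*(-42)) + (-669 - 943)*(2176 + 238)) = √(-1/(-252 + 25*(-1*(-42))) + (-669 - 943)*(2176 + 238)) = √(-1/(-252 + 25*42) - 1612*2414) = √(-1/(-252 + 1050) - 3891368) = √(-1/798 - 3891368) = √(-3105311665/798) = I*√2478038708670/798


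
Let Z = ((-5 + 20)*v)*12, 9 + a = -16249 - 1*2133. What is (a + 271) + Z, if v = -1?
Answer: -18300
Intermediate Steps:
a = -18391 (a = -9 + (-16249 - 1*2133) = -9 + (-16249 - 2133) = -9 - 18382 = -18391)
Z = -180 (Z = ((-5 + 20)*(-1))*12 = (15*(-1))*12 = -15*12 = -180)
(a + 271) + Z = (-18391 + 271) - 180 = -18120 - 180 = -18300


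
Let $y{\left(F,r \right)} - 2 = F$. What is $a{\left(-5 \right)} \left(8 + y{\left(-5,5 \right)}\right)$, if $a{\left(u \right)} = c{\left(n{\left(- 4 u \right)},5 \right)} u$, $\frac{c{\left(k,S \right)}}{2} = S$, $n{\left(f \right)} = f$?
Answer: $-250$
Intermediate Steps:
$y{\left(F,r \right)} = 2 + F$
$c{\left(k,S \right)} = 2 S$
$a{\left(u \right)} = 10 u$ ($a{\left(u \right)} = 2 \cdot 5 u = 10 u$)
$a{\left(-5 \right)} \left(8 + y{\left(-5,5 \right)}\right) = 10 \left(-5\right) \left(8 + \left(2 - 5\right)\right) = - 50 \left(8 - 3\right) = \left(-50\right) 5 = -250$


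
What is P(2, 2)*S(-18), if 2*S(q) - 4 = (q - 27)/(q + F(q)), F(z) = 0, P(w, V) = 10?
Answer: 65/2 ≈ 32.500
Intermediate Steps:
S(q) = 2 + (-27 + q)/(2*q) (S(q) = 2 + ((q - 27)/(q + 0))/2 = 2 + ((-27 + q)/q)/2 = 2 + (-27 + q)/(2*q))
P(2, 2)*S(-18) = 10*((½)*(-27 + 5*(-18))/(-18)) = 10*((½)*(-1/18)*(-27 - 90)) = 10*((½)*(-1/18)*(-117)) = 10*(13/4) = 65/2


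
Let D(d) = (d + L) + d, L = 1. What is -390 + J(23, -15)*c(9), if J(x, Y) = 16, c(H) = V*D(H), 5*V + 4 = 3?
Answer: -2254/5 ≈ -450.80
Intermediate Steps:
D(d) = 1 + 2*d (D(d) = (d + 1) + d = (1 + d) + d = 1 + 2*d)
V = -⅕ (V = -⅘ + (⅕)*3 = -⅘ + ⅗ = -⅕ ≈ -0.20000)
c(H) = -⅕ - 2*H/5 (c(H) = -(1 + 2*H)/5 = -⅕ - 2*H/5)
-390 + J(23, -15)*c(9) = -390 + 16*(-⅕ - ⅖*9) = -390 + 16*(-⅕ - 18/5) = -390 + 16*(-19/5) = -390 - 304/5 = -2254/5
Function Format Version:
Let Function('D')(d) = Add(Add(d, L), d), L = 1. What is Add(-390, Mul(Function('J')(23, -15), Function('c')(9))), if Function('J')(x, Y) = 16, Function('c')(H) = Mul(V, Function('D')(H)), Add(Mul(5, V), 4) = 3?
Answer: Rational(-2254, 5) ≈ -450.80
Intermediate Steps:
Function('D')(d) = Add(1, Mul(2, d)) (Function('D')(d) = Add(Add(d, 1), d) = Add(Add(1, d), d) = Add(1, Mul(2, d)))
V = Rational(-1, 5) (V = Add(Rational(-4, 5), Mul(Rational(1, 5), 3)) = Add(Rational(-4, 5), Rational(3, 5)) = Rational(-1, 5) ≈ -0.20000)
Function('c')(H) = Add(Rational(-1, 5), Mul(Rational(-2, 5), H)) (Function('c')(H) = Mul(Rational(-1, 5), Add(1, Mul(2, H))) = Add(Rational(-1, 5), Mul(Rational(-2, 5), H)))
Add(-390, Mul(Function('J')(23, -15), Function('c')(9))) = Add(-390, Mul(16, Add(Rational(-1, 5), Mul(Rational(-2, 5), 9)))) = Add(-390, Mul(16, Add(Rational(-1, 5), Rational(-18, 5)))) = Add(-390, Mul(16, Rational(-19, 5))) = Add(-390, Rational(-304, 5)) = Rational(-2254, 5)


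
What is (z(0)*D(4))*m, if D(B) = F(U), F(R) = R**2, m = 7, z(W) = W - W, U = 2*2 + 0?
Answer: 0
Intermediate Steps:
U = 4 (U = 4 + 0 = 4)
z(W) = 0
D(B) = 16 (D(B) = 4**2 = 16)
(z(0)*D(4))*m = (0*16)*7 = 0*7 = 0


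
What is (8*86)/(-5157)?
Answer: -688/5157 ≈ -0.13341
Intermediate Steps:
(8*86)/(-5157) = 688*(-1/5157) = -688/5157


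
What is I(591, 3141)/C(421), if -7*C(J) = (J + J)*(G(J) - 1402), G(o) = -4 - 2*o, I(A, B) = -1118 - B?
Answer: -29813/1892816 ≈ -0.015751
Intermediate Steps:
C(J) = -2*J*(-1406 - 2*J)/7 (C(J) = -(J + J)*((-4 - 2*J) - 1402)/7 = -2*J*(-1406 - 2*J)/7)
I(591, 3141)/C(421) = (-1118 - 1*3141)/(((4/7)*421*(703 + 421))) = (-1118 - 3141)/(((4/7)*421*1124)) = -4259/1892816/7 = -4259*7/1892816 = -29813/1892816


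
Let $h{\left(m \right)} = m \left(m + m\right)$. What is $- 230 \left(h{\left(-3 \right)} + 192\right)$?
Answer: $-48300$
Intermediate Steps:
$h{\left(m \right)} = 2 m^{2}$ ($h{\left(m \right)} = m 2 m = 2 m^{2}$)
$- 230 \left(h{\left(-3 \right)} + 192\right) = - 230 \left(2 \left(-3\right)^{2} + 192\right) = - 230 \left(2 \cdot 9 + 192\right) = - 230 \left(18 + 192\right) = \left(-230\right) 210 = -48300$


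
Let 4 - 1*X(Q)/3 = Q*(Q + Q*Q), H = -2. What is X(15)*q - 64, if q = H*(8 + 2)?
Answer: 215696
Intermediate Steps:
q = -20 (q = -2*(8 + 2) = -2*10 = -20)
X(Q) = 12 - 3*Q*(Q + Q²) (X(Q) = 12 - 3*Q*(Q + Q*Q) = 12 - 3*Q*(Q + Q²))
X(15)*q - 64 = (12 - 3*15² - 3*15³)*(-20) - 64 = (12 - 3*225 - 3*3375)*(-20) - 64 = (12 - 675 - 10125)*(-20) - 64 = -10788*(-20) - 64 = 215760 - 64 = 215696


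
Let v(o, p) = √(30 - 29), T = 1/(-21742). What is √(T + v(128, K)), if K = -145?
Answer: √472692822/21742 ≈ 0.99998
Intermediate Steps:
T = -1/21742 ≈ -4.5994e-5
v(o, p) = 1 (v(o, p) = √1 = 1)
√(T + v(128, K)) = √(-1/21742 + 1) = √(21741/21742) = √472692822/21742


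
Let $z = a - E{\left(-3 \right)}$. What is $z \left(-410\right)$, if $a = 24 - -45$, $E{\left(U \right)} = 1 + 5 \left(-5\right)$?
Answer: $-38130$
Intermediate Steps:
$E{\left(U \right)} = -24$ ($E{\left(U \right)} = 1 - 25 = -24$)
$a = 69$ ($a = 24 + 45 = 69$)
$z = 93$ ($z = 69 - -24 = 69 + 24 = 93$)
$z \left(-410\right) = 93 \left(-410\right) = -38130$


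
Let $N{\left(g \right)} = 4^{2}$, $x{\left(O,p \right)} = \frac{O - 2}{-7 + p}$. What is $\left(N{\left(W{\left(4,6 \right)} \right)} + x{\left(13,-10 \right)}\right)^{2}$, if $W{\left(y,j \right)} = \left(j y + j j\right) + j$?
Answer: $\frac{68121}{289} \approx 235.71$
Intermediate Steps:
$W{\left(y,j \right)} = j + j^{2} + j y$ ($W{\left(y,j \right)} = \left(j y + j^{2}\right) + j = \left(j^{2} + j y\right) + j = j + j^{2} + j y$)
$x{\left(O,p \right)} = \frac{-2 + O}{-7 + p}$
$N{\left(g \right)} = 16$
$\left(N{\left(W{\left(4,6 \right)} \right)} + x{\left(13,-10 \right)}\right)^{2} = \left(16 + \frac{-2 + 13}{-7 - 10}\right)^{2} = \left(16 + \frac{1}{-17} \cdot 11\right)^{2} = \left(16 - \frac{11}{17}\right)^{2} = \left(\frac{261}{17}\right)^{2} = \frac{68121}{289}$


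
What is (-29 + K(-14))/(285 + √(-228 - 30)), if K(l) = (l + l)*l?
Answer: 34485/27161 - 121*I*√258/27161 ≈ 1.2697 - 0.071557*I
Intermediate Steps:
K(l) = 2*l² (K(l) = (2*l)*l = 2*l²)
(-29 + K(-14))/(285 + √(-228 - 30)) = (-29 + 2*(-14)²)/(285 + √(-228 - 30)) = (-29 + 2*196)/(285 + √(-258)) = (-29 + 392)/(285 + I*√258) = 363/(285 + I*√258)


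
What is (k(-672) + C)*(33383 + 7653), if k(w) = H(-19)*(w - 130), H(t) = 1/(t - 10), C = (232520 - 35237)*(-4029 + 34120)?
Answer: 7064628112462004/29 ≈ 2.4361e+14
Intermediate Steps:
C = 5936442753 (C = 197283*30091 = 5936442753)
H(t) = 1/(-10 + t)
k(w) = 130/29 - w/29 (k(w) = (w - 130)/(-10 - 19) = (-130 + w)/(-29) = -(-130 + w)/29 = 130/29 - w/29)
(k(-672) + C)*(33383 + 7653) = ((130/29 - 1/29*(-672)) + 5936442753)*(33383 + 7653) = ((130/29 + 672/29) + 5936442753)*41036 = (802/29 + 5936442753)*41036 = (172156840639/29)*41036 = 7064628112462004/29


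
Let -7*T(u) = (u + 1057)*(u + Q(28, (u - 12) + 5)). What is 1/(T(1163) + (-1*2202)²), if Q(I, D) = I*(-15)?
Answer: 7/32292168 ≈ 2.1677e-7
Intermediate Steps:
Q(I, D) = -15*I
T(u) = -(-420 + u)*(1057 + u)/7 (T(u) = -(u + 1057)*(u - 15*28)/7 = -(1057 + u)*(u - 420)/7 = -(1057 + u)*(-420 + u)/7 = -(-420 + u)*(1057 + u)/7)
1/(T(1163) + (-1*2202)²) = 1/((63420 - 91*1163 - ⅐*1163²) + (-1*2202)²) = 1/((63420 - 105833 - ⅐*1352569) + (-2202)²) = 1/((63420 - 105833 - 1352569/7) + 4848804) = 1/(-1649460/7 + 4848804) = 1/(32292168/7) = 7/32292168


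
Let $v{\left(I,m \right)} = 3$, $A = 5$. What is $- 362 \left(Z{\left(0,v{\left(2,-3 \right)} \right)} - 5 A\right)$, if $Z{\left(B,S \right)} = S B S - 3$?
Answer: $10136$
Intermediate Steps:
$Z{\left(B,S \right)} = -3 + B S^{2}$ ($Z{\left(B,S \right)} = B S S - 3 = B S^{2} - 3 = -3 + B S^{2}$)
$- 362 \left(Z{\left(0,v{\left(2,-3 \right)} \right)} - 5 A\right) = - 362 \left(\left(-3 + 0 \cdot 3^{2}\right) - 25\right) = - 362 \left(\left(-3 + 0 \cdot 9\right) - 25\right) = - 362 \left(\left(-3 + 0\right) - 25\right) = - 362 \left(-3 - 25\right) = \left(-362\right) \left(-28\right) = 10136$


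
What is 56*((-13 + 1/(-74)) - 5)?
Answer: -37324/37 ≈ -1008.8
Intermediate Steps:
56*((-13 + 1/(-74)) - 5) = 56*((-13 - 1/74) - 5) = 56*(-963/74 - 5) = 56*(-1333/74) = -37324/37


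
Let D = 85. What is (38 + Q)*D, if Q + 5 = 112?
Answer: 12325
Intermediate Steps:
Q = 107 (Q = -5 + 112 = 107)
(38 + Q)*D = (38 + 107)*85 = 145*85 = 12325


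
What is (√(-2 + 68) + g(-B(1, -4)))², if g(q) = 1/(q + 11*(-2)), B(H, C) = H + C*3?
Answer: 7987/121 - 2*√66/11 ≈ 64.531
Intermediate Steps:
B(H, C) = H + 3*C
g(q) = 1/(-22 + q) (g(q) = 1/(q - 22) = 1/(-22 + q))
(√(-2 + 68) + g(-B(1, -4)))² = (√(-2 + 68) + 1/(-22 - (1 + 3*(-4))))² = (√66 + 1/(-22 - (1 - 12)))² = (√66 + 1/(-22 - 1*(-11)))² = (√66 + 1/(-22 + 11))² = (√66 + 1/(-11))² = (√66 - 1/11)² = (-1/11 + √66)²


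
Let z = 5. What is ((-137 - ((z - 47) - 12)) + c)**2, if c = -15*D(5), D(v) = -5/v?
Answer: 4624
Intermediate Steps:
c = 15 (c = -(-75)/5 = -15*(-1) = 15)
((-137 - ((z - 47) - 12)) + c)**2 = ((-137 - ((5 - 47) - 12)) + 15)**2 = ((-137 - (-42 - 12)) + 15)**2 = ((-137 - 1*(-54)) + 15)**2 = ((-137 + 54) + 15)**2 = (-83 + 15)**2 = (-68)**2 = 4624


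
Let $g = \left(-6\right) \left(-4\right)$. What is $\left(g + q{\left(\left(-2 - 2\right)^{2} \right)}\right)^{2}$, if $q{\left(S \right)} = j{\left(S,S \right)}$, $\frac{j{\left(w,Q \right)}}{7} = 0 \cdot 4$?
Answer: $576$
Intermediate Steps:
$j{\left(w,Q \right)} = 0$ ($j{\left(w,Q \right)} = 7 \cdot 0 \cdot 4 = 7 \cdot 0 = 0$)
$q{\left(S \right)} = 0$
$g = 24$
$\left(g + q{\left(\left(-2 - 2\right)^{2} \right)}\right)^{2} = \left(24 + 0\right)^{2} = 24^{2} = 576$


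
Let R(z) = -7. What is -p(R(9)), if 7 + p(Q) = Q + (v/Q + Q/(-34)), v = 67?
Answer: 5561/238 ≈ 23.366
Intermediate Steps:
p(Q) = -7 + 67/Q + 33*Q/34 (p(Q) = -7 + (Q + (67/Q + Q/(-34))) = -7 + (Q + (67/Q + Q*(-1/34))) = -7 + (Q + (67/Q - Q/34)) = -7 + (67/Q + 33*Q/34) = -7 + 67/Q + 33*Q/34)
-p(R(9)) = -(-7 + 67/(-7) + (33/34)*(-7)) = -(-7 + 67*(-⅐) - 231/34) = -(-7 - 67/7 - 231/34) = -1*(-5561/238) = 5561/238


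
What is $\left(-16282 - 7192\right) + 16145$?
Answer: $-7329$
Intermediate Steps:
$\left(-16282 - 7192\right) + 16145 = -23474 + 16145 = -7329$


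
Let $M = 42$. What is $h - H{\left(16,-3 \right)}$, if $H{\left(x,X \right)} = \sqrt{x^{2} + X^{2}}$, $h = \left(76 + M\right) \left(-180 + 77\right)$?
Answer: $-12154 - \sqrt{265} \approx -12170.0$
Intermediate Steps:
$h = -12154$ ($h = \left(76 + 42\right) \left(-180 + 77\right) = 118 \left(-103\right) = -12154$)
$H{\left(x,X \right)} = \sqrt{X^{2} + x^{2}}$
$h - H{\left(16,-3 \right)} = -12154 - \sqrt{\left(-3\right)^{2} + 16^{2}} = -12154 - \sqrt{9 + 256} = -12154 - \sqrt{265}$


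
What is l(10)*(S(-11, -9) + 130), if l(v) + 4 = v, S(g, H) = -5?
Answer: 750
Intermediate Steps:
l(v) = -4 + v
l(10)*(S(-11, -9) + 130) = (-4 + 10)*(-5 + 130) = 6*125 = 750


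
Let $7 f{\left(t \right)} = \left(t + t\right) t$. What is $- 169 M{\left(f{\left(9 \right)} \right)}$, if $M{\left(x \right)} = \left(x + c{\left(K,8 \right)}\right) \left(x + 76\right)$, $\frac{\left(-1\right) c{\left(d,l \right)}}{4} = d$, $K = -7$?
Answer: $- \frac{41988388}{49} \approx -8.5691 \cdot 10^{5}$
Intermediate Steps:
$c{\left(d,l \right)} = - 4 d$
$f{\left(t \right)} = \frac{2 t^{2}}{7}$ ($f{\left(t \right)} = \frac{\left(t + t\right) t}{7} = \frac{2 t t}{7} = \frac{2 t^{2}}{7}$)
$M{\left(x \right)} = \left(28 + x\right) \left(76 + x\right)$ ($M{\left(x \right)} = \left(x - -28\right) \left(x + 76\right) = \left(x + 28\right) \left(76 + x\right) = \left(28 + x\right) \left(76 + x\right)$)
$- 169 M{\left(f{\left(9 \right)} \right)} = - 169 \left(2128 + \left(\frac{2 \cdot 9^{2}}{7}\right)^{2} + 104 \frac{2 \cdot 9^{2}}{7}\right) = - 169 \left(2128 + \left(\frac{2}{7} \cdot 81\right)^{2} + 104 \cdot \frac{2}{7} \cdot 81\right) = - 169 \left(2128 + \left(\frac{162}{7}\right)^{2} + 104 \cdot \frac{162}{7}\right) = - 169 \left(2128 + \frac{26244}{49} + \frac{16848}{7}\right) = \left(-169\right) \frac{248452}{49} = - \frac{41988388}{49}$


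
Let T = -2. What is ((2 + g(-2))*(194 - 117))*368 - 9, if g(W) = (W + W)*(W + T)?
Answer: 510039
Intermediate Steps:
g(W) = 2*W*(-2 + W) (g(W) = (W + W)*(W - 2) = (2*W)*(-2 + W) = 2*W*(-2 + W))
((2 + g(-2))*(194 - 117))*368 - 9 = ((2 + 2*(-2)*(-2 - 2))*(194 - 117))*368 - 9 = ((2 + 2*(-2)*(-4))*77)*368 - 9 = ((2 + 16)*77)*368 - 9 = (18*77)*368 - 9 = 1386*368 - 9 = 510048 - 9 = 510039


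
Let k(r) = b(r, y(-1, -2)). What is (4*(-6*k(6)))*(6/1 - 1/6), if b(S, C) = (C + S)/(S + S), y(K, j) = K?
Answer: -175/3 ≈ -58.333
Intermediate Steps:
b(S, C) = (C + S)/(2*S) (b(S, C) = (C + S)/((2*S)) = (C + S)*(1/(2*S)) = (C + S)/(2*S))
k(r) = (-1 + r)/(2*r)
(4*(-6*k(6)))*(6/1 - 1/6) = (4*(-3*(-1 + 6)/6))*(6/1 - 1/6) = (4*(-3*5/6))*(6*1 - 1*⅙) = (4*(-6*5/12))*(6 - ⅙) = (4*(-5/2))*(35/6) = -10*35/6 = -175/3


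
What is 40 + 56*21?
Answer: 1216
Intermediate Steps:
40 + 56*21 = 40 + 1176 = 1216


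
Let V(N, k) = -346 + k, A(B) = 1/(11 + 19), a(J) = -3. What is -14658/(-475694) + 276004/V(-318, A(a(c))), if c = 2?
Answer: -1969325633949/2468614013 ≈ -797.75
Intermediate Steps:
A(B) = 1/30
-14658/(-475694) + 276004/V(-318, A(a(c))) = -14658/(-475694) + 276004/(-346 + 1/30) = -14658*(-1/475694) + 276004/(-10379/30) = 7329/237847 + 276004*(-30/10379) = 7329/237847 - 8280120/10379 = -1969325633949/2468614013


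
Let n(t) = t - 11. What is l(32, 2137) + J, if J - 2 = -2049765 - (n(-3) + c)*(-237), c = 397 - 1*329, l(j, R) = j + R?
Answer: -2034796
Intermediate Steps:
n(t) = -11 + t
l(j, R) = R + j
c = 68 (c = 397 - 329 = 68)
J = -2036965 (J = 2 + (-2049765 - ((-11 - 3) + 68)*(-237)) = 2 + (-2049765 - (-14 + 68)*(-237)) = 2 + (-2049765 - 54*(-237)) = 2 + (-2049765 - 1*(-12798)) = 2 + (-2049765 + 12798) = 2 - 2036967 = -2036965)
l(32, 2137) + J = (2137 + 32) - 2036965 = 2169 - 2036965 = -2034796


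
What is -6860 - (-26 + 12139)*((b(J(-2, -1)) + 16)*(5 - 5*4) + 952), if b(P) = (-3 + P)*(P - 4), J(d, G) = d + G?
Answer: -1000126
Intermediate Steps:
J(d, G) = G + d
b(P) = (-4 + P)*(-3 + P) (b(P) = (-3 + P)*(-4 + P) = (-4 + P)*(-3 + P))
-6860 - (-26 + 12139)*((b(J(-2, -1)) + 16)*(5 - 5*4) + 952) = -6860 - (-26 + 12139)*(((12 + (-1 - 2)**2 - 7*(-1 - 2)) + 16)*(5 - 5*4) + 952) = -6860 - 12113*(((12 + (-3)**2 - 7*(-3)) + 16)*(5 - 20) + 952) = -6860 - 12113*(((12 + 9 + 21) + 16)*(-15) + 952) = -6860 - 12113*((42 + 16)*(-15) + 952) = -6860 - 12113*(58*(-15) + 952) = -6860 - 12113*(-870 + 952) = -6860 - 12113*82 = -6860 - 1*993266 = -6860 - 993266 = -1000126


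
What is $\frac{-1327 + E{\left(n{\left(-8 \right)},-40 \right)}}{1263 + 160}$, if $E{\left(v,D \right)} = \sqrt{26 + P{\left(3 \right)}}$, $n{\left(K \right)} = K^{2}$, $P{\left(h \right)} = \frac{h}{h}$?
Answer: $- \frac{1327}{1423} + \frac{3 \sqrt{3}}{1423} \approx -0.92889$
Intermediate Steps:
$P{\left(h \right)} = 1$
$E{\left(v,D \right)} = 3 \sqrt{3}$ ($E{\left(v,D \right)} = \sqrt{26 + 1} = \sqrt{27} = 3 \sqrt{3}$)
$\frac{-1327 + E{\left(n{\left(-8 \right)},-40 \right)}}{1263 + 160} = \frac{-1327 + 3 \sqrt{3}}{1263 + 160} = \frac{-1327 + 3 \sqrt{3}}{1423} = \left(-1327 + 3 \sqrt{3}\right) \frac{1}{1423} = - \frac{1327}{1423} + \frac{3 \sqrt{3}}{1423}$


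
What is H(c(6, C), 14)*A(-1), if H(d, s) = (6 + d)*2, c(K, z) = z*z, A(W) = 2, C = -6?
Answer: 168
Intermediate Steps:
c(K, z) = z²
H(d, s) = 12 + 2*d
H(c(6, C), 14)*A(-1) = (12 + 2*(-6)²)*2 = (12 + 2*36)*2 = (12 + 72)*2 = 84*2 = 168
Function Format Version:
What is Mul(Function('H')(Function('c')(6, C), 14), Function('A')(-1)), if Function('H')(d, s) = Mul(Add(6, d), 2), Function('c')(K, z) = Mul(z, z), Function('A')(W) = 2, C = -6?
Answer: 168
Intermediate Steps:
Function('c')(K, z) = Pow(z, 2)
Function('H')(d, s) = Add(12, Mul(2, d))
Mul(Function('H')(Function('c')(6, C), 14), Function('A')(-1)) = Mul(Add(12, Mul(2, Pow(-6, 2))), 2) = Mul(Add(12, Mul(2, 36)), 2) = Mul(Add(12, 72), 2) = Mul(84, 2) = 168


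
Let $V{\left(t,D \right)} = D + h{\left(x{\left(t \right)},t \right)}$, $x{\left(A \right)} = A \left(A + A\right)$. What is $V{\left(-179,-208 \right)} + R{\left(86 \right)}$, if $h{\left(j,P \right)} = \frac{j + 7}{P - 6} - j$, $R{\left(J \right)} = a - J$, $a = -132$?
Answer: $- \frac{11998069}{185} \approx -64854.0$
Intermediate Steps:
$R{\left(J \right)} = -132 - J$
$x{\left(A \right)} = 2 A^{2}$ ($x{\left(A \right)} = A 2 A = 2 A^{2}$)
$h{\left(j,P \right)} = - j + \frac{7 + j}{-6 + P}$ ($h{\left(j,P \right)} = \frac{7 + j}{-6 + P} - j = - j + \frac{7 + j}{-6 + P}$)
$V{\left(t,D \right)} = D + \frac{7 - 2 t^{3} + 14 t^{2}}{-6 + t}$ ($V{\left(t,D \right)} = D + \frac{7 + 7 \cdot 2 t^{2} - t 2 t^{2}}{-6 + t} = D + \frac{7 + 14 t^{2} - 2 t^{3}}{-6 + t} = D + \frac{7 - 2 t^{3} + 14 t^{2}}{-6 + t}$)
$V{\left(-179,-208 \right)} + R{\left(86 \right)} = \frac{7 - 2 \left(-179\right)^{3} + 14 \left(-179\right)^{2} - 208 \left(-6 - 179\right)}{-6 - 179} - 218 = \frac{7 - -11470678 + 14 \cdot 32041 - -38480}{-185} - 218 = - \frac{7 + 11470678 + 448574 + 38480}{185} - 218 = \left(- \frac{1}{185}\right) 11957739 - 218 = - \frac{11957739}{185} - 218 = - \frac{11998069}{185}$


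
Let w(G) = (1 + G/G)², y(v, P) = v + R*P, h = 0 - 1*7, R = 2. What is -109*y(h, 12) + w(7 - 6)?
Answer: -1849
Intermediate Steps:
h = -7 (h = 0 - 7 = -7)
y(v, P) = v + 2*P
w(G) = 4 (w(G) = (1 + 1)² = 2² = 4)
-109*y(h, 12) + w(7 - 6) = -109*(-7 + 2*12) + 4 = -109*(-7 + 24) + 4 = -109*17 + 4 = -1853 + 4 = -1849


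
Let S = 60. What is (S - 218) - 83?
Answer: -241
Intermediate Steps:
(S - 218) - 83 = (60 - 218) - 83 = -158 - 83 = -241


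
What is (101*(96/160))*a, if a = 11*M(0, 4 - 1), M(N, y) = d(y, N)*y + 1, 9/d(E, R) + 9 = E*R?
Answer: -6666/5 ≈ -1333.2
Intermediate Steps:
d(E, R) = 9/(-9 + E*R)
M(N, y) = 1 + 9*y/(-9 + N*y) (M(N, y) = (9/(-9 + y*N))*y + 1 = (9/(-9 + N*y))*y + 1 = 9*y/(-9 + N*y) + 1 = 1 + 9*y/(-9 + N*y))
a = -22 (a = 11*((-9 + 9*(4 - 1) + 0*(4 - 1))/(-9 + 0*(4 - 1))) = 11*((-9 + 9*3 + 0*3)/(-9 + 0*3)) = 11*((-9 + 27 + 0)/(-9 + 0)) = 11*(18/(-9)) = 11*(-⅑*18) = 11*(-2) = -22)
(101*(96/160))*a = (101*(96/160))*(-22) = (101*(96*(1/160)))*(-22) = (101*(⅗))*(-22) = (303/5)*(-22) = -6666/5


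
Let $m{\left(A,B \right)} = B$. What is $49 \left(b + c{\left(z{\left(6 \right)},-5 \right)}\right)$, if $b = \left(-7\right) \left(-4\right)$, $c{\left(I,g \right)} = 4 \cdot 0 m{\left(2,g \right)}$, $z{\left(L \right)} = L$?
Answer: $1372$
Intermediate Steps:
$c{\left(I,g \right)} = 0$ ($c{\left(I,g \right)} = 4 \cdot 0 g = 0 g = 0$)
$b = 28$
$49 \left(b + c{\left(z{\left(6 \right)},-5 \right)}\right) = 49 \left(28 + 0\right) = 49 \cdot 28 = 1372$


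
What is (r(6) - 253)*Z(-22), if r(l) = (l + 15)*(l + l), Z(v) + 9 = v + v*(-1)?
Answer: 9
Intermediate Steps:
Z(v) = -9 (Z(v) = -9 + (v + v*(-1)) = -9 + (v - v) = -9 + 0 = -9)
r(l) = 2*l*(15 + l) (r(l) = (15 + l)*(2*l) = 2*l*(15 + l))
(r(6) - 253)*Z(-22) = (2*6*(15 + 6) - 253)*(-9) = (2*6*21 - 253)*(-9) = (252 - 253)*(-9) = -1*(-9) = 9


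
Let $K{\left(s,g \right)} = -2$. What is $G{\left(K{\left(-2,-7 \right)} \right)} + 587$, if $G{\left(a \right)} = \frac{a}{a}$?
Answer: $588$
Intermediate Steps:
$G{\left(a \right)} = 1$
$G{\left(K{\left(-2,-7 \right)} \right)} + 587 = 1 + 587 = 588$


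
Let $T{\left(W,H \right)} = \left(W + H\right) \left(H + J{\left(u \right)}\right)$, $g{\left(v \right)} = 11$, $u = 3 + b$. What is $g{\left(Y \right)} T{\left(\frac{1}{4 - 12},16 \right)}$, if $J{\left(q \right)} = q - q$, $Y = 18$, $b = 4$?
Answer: $2794$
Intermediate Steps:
$u = 7$ ($u = 3 + 4 = 7$)
$J{\left(q \right)} = 0$
$T{\left(W,H \right)} = H \left(H + W\right)$ ($T{\left(W,H \right)} = \left(W + H\right) \left(H + 0\right) = \left(H + W\right) H = H \left(H + W\right)$)
$g{\left(Y \right)} T{\left(\frac{1}{4 - 12},16 \right)} = 11 \cdot 16 \left(16 + \frac{1}{4 - 12}\right) = 11 \cdot 16 \left(16 + \frac{1}{-8}\right) = 11 \cdot 16 \left(16 - \frac{1}{8}\right) = 11 \cdot 16 \cdot \frac{127}{8} = 11 \cdot 254 = 2794$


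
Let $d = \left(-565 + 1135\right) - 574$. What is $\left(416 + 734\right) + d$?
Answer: $1146$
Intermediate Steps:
$d = -4$ ($d = 570 - 574 = -4$)
$\left(416 + 734\right) + d = \left(416 + 734\right) - 4 = 1150 - 4 = 1146$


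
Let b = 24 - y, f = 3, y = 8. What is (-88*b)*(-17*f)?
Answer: 71808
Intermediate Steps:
b = 16 (b = 24 - 1*8 = 24 - 8 = 16)
(-88*b)*(-17*f) = (-88*16)*(-17*3) = -1408*(-51) = 71808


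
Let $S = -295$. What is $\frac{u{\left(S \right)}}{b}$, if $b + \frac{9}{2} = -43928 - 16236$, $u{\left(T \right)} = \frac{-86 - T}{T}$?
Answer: $\frac{418}{35499415} \approx 1.1775 \cdot 10^{-5}$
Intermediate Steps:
$u{\left(T \right)} = \frac{-86 - T}{T}$
$b = - \frac{120337}{2}$ ($b = - \frac{9}{2} - 60164 = - \frac{120337}{2} \approx -60169.0$)
$\frac{u{\left(S \right)}}{b} = \frac{\frac{1}{-295} \left(-86 - -295\right)}{- \frac{120337}{2}} = - \frac{-86 + 295}{295} \left(- \frac{2}{120337}\right) = \left(- \frac{1}{295}\right) 209 \left(- \frac{2}{120337}\right) = \left(- \frac{209}{295}\right) \left(- \frac{2}{120337}\right) = \frac{418}{35499415}$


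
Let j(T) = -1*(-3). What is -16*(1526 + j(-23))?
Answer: -24464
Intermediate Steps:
j(T) = 3
-16*(1526 + j(-23)) = -16*(1526 + 3) = -16*1529 = -24464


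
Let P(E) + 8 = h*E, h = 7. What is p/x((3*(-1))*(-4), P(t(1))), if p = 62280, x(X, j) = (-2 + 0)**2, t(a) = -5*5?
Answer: 15570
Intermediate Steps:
t(a) = -25
P(E) = -8 + 7*E
x(X, j) = 4 (x(X, j) = (-2)**2 = 4)
p/x((3*(-1))*(-4), P(t(1))) = 62280/4 = 62280*(1/4) = 15570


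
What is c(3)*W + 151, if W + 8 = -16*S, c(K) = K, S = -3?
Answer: 271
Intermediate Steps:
W = 40 (W = -8 - 16*(-3) = -8 + 48 = 40)
c(3)*W + 151 = 3*40 + 151 = 120 + 151 = 271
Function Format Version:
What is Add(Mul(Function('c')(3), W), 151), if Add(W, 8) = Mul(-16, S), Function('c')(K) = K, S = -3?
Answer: 271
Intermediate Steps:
W = 40 (W = Add(-8, Mul(-16, -3)) = Add(-8, 48) = 40)
Add(Mul(Function('c')(3), W), 151) = Add(Mul(3, 40), 151) = Add(120, 151) = 271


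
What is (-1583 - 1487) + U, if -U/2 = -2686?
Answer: 2302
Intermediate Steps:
U = 5372 (U = -2*(-2686) = 5372)
(-1583 - 1487) + U = (-1583 - 1487) + 5372 = -3070 + 5372 = 2302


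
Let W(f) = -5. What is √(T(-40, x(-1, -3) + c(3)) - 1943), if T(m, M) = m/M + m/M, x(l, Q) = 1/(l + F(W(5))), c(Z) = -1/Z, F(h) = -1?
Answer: I*√1847 ≈ 42.977*I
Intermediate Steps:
x(l, Q) = 1/(-1 + l) (x(l, Q) = 1/(l - 1) = 1/(-1 + l))
T(m, M) = 2*m/M
√(T(-40, x(-1, -3) + c(3)) - 1943) = √(2*(-40)/(1/(-1 - 1) - 1/3) - 1943) = √(2*(-40)/(1/(-2) - 1*⅓) - 1943) = √(2*(-40)/(-½ - ⅓) - 1943) = √(2*(-40)/(-⅚) - 1943) = √(2*(-40)*(-6/5) - 1943) = √(96 - 1943) = √(-1847) = I*√1847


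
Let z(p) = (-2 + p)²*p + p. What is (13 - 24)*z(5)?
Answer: -550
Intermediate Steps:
z(p) = p + p*(-2 + p)² (z(p) = p*(-2 + p)² + p = p + p*(-2 + p)²)
(13 - 24)*z(5) = (13 - 24)*(5*(1 + (-2 + 5)²)) = -55*(1 + 3²) = -55*(1 + 9) = -55*10 = -11*50 = -550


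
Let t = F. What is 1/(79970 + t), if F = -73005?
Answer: 1/6965 ≈ 0.00014358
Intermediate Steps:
t = -73005
1/(79970 + t) = 1/(79970 - 73005) = 1/6965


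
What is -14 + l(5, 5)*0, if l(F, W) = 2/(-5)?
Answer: -14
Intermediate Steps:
l(F, W) = -⅖ (l(F, W) = 2*(-⅕) = -⅖)
-14 + l(5, 5)*0 = -14 - ⅖*0 = -14 + 0 = -14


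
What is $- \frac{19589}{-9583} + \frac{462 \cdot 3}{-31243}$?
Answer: $\frac{598737089}{299401669} \approx 1.9998$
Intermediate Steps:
$- \frac{19589}{-9583} + \frac{462 \cdot 3}{-31243} = \left(-19589\right) \left(- \frac{1}{9583}\right) + 1386 \left(- \frac{1}{31243}\right) = \frac{19589}{9583} - \frac{1386}{31243} = \frac{598737089}{299401669}$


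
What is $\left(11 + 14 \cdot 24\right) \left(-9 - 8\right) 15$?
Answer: $-88485$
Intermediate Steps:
$\left(11 + 14 \cdot 24\right) \left(-9 - 8\right) 15 = \left(11 + 336\right) \left(\left(-17\right) 15\right) = 347 \left(-255\right) = -88485$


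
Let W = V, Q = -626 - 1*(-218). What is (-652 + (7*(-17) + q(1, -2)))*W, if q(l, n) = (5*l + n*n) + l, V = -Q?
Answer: -310488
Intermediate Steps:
Q = -408 (Q = -626 + 218 = -408)
V = 408 (V = -1*(-408) = 408)
q(l, n) = n² + 6*l (q(l, n) = (5*l + n²) + l = (n² + 5*l) + l = n² + 6*l)
W = 408
(-652 + (7*(-17) + q(1, -2)))*W = (-652 + (7*(-17) + ((-2)² + 6*1)))*408 = (-652 + (-119 + (4 + 6)))*408 = (-652 + (-119 + 10))*408 = (-652 - 109)*408 = -761*408 = -310488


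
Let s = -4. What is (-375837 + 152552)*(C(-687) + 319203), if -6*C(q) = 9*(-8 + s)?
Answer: -71277260985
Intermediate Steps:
C(q) = 18 (C(q) = -3*(-8 - 4)/2 = -3*(-12)/2 = -⅙*(-108) = 18)
(-375837 + 152552)*(C(-687) + 319203) = (-375837 + 152552)*(18 + 319203) = -223285*319221 = -71277260985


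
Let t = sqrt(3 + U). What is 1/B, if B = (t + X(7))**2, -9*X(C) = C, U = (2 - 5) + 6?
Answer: 81/(7 - 9*sqrt(6))**2 ≈ 0.35783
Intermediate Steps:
U = 3 (U = -3 + 6 = 3)
X(C) = -C/9
t = sqrt(6) (t = sqrt(3 + 3) = sqrt(6) ≈ 2.4495)
B = (-7/9 + sqrt(6))**2 (B = (sqrt(6) - 1/9*7)**2 = (sqrt(6) - 7/9)**2 = (-7/9 + sqrt(6))**2 ≈ 2.7946)
1/B = 1/(535/81 - 14*sqrt(6)/9)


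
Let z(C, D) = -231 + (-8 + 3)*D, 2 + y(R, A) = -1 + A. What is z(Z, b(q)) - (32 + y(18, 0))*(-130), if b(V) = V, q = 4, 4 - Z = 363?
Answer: 3519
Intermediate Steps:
Z = -359 (Z = 4 - 1*363 = 4 - 363 = -359)
y(R, A) = -3 + A (y(R, A) = -2 + (-1 + A) = -3 + A)
z(C, D) = -231 - 5*D
z(Z, b(q)) - (32 + y(18, 0))*(-130) = (-231 - 5*4) - (32 + (-3 + 0))*(-130) = (-231 - 20) - (32 - 3)*(-130) = -251 - 29*(-130) = -251 - 1*(-3770) = -251 + 3770 = 3519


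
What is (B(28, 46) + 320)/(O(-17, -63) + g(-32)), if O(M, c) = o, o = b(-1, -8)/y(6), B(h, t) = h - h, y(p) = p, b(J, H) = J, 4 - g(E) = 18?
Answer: -384/17 ≈ -22.588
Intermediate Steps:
g(E) = -14 (g(E) = 4 - 1*18 = 4 - 18 = -14)
B(h, t) = 0
o = -⅙ (o = -1/6 = -1*⅙ = -⅙ ≈ -0.16667)
O(M, c) = -⅙
(B(28, 46) + 320)/(O(-17, -63) + g(-32)) = (0 + 320)/(-⅙ - 14) = 320/(-85/6) = 320*(-6/85) = -384/17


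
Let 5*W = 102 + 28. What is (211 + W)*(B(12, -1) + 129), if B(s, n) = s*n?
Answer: 27729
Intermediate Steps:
W = 26 (W = (102 + 28)/5 = (1/5)*130 = 26)
B(s, n) = n*s
(211 + W)*(B(12, -1) + 129) = (211 + 26)*(-1*12 + 129) = 237*(-12 + 129) = 237*117 = 27729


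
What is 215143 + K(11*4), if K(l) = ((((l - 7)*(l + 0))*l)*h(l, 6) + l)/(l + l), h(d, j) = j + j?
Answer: 449823/2 ≈ 2.2491e+5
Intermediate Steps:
h(d, j) = 2*j
K(l) = (l + 12*l²*(-7 + l))/(2*l) (K(l) = ((((l - 7)*(l + 0))*l)*(2*6) + l)/(l + l) = ((((-7 + l)*l)*l)*12 + l)/((2*l)) = (((l*(-7 + l))*l)*12 + l)*(1/(2*l)) = ((l²*(-7 + l))*12 + l)*(1/(2*l)) = (12*l²*(-7 + l) + l)*(1/(2*l)) = (l + 12*l²*(-7 + l))*(1/(2*l)) = (l + 12*l²*(-7 + l))/(2*l))
215143 + K(11*4) = 215143 + (½ - 462*4 + 6*(11*4)²) = 215143 + (½ - 42*44 + 6*44²) = 215143 + (½ - 1848 + 6*1936) = 215143 + (½ - 1848 + 11616) = 215143 + 19537/2 = 449823/2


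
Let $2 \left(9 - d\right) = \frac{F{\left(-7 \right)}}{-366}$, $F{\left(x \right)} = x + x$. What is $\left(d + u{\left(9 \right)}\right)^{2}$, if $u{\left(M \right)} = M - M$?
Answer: $\frac{10804369}{133956} \approx 80.656$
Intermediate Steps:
$u{\left(M \right)} = 0$
$F{\left(x \right)} = 2 x$
$d = \frac{3287}{366}$ ($d = 9 - \frac{2 \left(-7\right) \frac{1}{-366}}{2} = 9 - \frac{\left(-14\right) \left(- \frac{1}{366}\right)}{2} = 9 - \frac{7}{366} = \frac{3287}{366} \approx 8.9809$)
$\left(d + u{\left(9 \right)}\right)^{2} = \left(\frac{3287}{366} + 0\right)^{2} = \left(\frac{3287}{366}\right)^{2} = \frac{10804369}{133956}$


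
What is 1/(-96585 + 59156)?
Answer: -1/37429 ≈ -2.6717e-5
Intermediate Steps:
1/(-96585 + 59156) = 1/(-37429) = -1/37429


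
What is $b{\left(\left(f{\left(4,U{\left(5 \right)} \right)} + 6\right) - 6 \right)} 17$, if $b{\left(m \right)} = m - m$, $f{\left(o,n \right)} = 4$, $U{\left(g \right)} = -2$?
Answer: $0$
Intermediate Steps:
$b{\left(m \right)} = 0$
$b{\left(\left(f{\left(4,U{\left(5 \right)} \right)} + 6\right) - 6 \right)} 17 = 0 \cdot 17 = 0$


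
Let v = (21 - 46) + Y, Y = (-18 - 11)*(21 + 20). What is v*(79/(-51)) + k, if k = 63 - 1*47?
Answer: 96722/51 ≈ 1896.5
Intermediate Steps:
k = 16 (k = 63 - 47 = 16)
Y = -1189 (Y = -29*41 = -1189)
v = -1214 (v = (21 - 46) - 1189 = -25 - 1189 = -1214)
v*(79/(-51)) + k = -95906/(-51) + 16 = -95906*(-1)/51 + 16 = -1214*(-79/51) + 16 = 95906/51 + 16 = 96722/51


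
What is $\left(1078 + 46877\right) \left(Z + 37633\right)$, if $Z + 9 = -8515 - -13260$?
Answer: $2031805395$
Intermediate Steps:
$Z = 4736$ ($Z = -9 - -4745 = -9 + \left(-8515 + 13260\right) = -9 + 4745 = 4736$)
$\left(1078 + 46877\right) \left(Z + 37633\right) = \left(1078 + 46877\right) \left(4736 + 37633\right) = 47955 \cdot 42369 = 2031805395$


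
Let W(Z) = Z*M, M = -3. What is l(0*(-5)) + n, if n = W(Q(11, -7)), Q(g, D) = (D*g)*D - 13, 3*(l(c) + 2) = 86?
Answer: -4654/3 ≈ -1551.3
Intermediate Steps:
l(c) = 80/3 (l(c) = -2 + (1/3)*86 = -2 + 86/3 = 80/3)
Q(g, D) = -13 + g*D**2 (Q(g, D) = g*D**2 - 13 = -13 + g*D**2)
W(Z) = -3*Z (W(Z) = Z*(-3) = -3*Z)
n = -1578 (n = -3*(-13 + 11*(-7)**2) = -3*(-13 + 11*49) = -3*(-13 + 539) = -3*526 = -1578)
l(0*(-5)) + n = 80/3 - 1578 = -4654/3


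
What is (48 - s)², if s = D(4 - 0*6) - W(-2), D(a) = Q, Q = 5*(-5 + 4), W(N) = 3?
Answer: 3136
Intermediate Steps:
Q = -5 (Q = 5*(-1) = -5)
D(a) = -5
s = -8 (s = -5 - 1*3 = -5 - 3 = -8)
(48 - s)² = (48 - 1*(-8))² = (48 + 8)² = 56² = 3136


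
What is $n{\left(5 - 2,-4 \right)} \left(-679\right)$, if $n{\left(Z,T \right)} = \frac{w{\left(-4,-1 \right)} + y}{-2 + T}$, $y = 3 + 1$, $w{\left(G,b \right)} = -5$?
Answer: $- \frac{679}{6} \approx -113.17$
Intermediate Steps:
$y = 4$
$n{\left(Z,T \right)} = - \frac{1}{-2 + T}$ ($n{\left(Z,T \right)} = \frac{-5 + 4}{-2 + T} = - \frac{1}{-2 + T}$)
$n{\left(5 - 2,-4 \right)} \left(-679\right) = - \frac{1}{-2 - 4} \left(-679\right) = - \frac{1}{-6} \left(-679\right) = \left(-1\right) \left(- \frac{1}{6}\right) \left(-679\right) = \frac{1}{6} \left(-679\right) = - \frac{679}{6}$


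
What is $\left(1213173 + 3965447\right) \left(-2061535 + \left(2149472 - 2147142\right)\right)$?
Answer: $-10663840197100$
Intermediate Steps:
$\left(1213173 + 3965447\right) \left(-2061535 + \left(2149472 - 2147142\right)\right) = 5178620 \left(-2061535 + \left(2149472 - 2147142\right)\right) = 5178620 \left(-2061535 + 2330\right) = 5178620 \left(-2059205\right) = -10663840197100$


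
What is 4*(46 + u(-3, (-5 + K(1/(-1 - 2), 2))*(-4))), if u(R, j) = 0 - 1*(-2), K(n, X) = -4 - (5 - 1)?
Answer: 192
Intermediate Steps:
K(n, X) = -8 (K(n, X) = -4 - 1*4 = -4 - 4 = -8)
u(R, j) = 2 (u(R, j) = 0 + 2 = 2)
4*(46 + u(-3, (-5 + K(1/(-1 - 2), 2))*(-4))) = 4*(46 + 2) = 4*48 = 192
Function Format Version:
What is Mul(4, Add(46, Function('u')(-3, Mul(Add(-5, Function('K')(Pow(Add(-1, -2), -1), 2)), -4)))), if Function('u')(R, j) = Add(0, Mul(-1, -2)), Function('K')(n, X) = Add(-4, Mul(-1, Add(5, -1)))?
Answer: 192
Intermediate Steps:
Function('K')(n, X) = -8 (Function('K')(n, X) = Add(-4, Mul(-1, 4)) = Add(-4, -4) = -8)
Function('u')(R, j) = 2 (Function('u')(R, j) = Add(0, 2) = 2)
Mul(4, Add(46, Function('u')(-3, Mul(Add(-5, Function('K')(Pow(Add(-1, -2), -1), 2)), -4)))) = Mul(4, Add(46, 2)) = Mul(4, 48) = 192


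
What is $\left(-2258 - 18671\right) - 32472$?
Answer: $-53401$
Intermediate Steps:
$\left(-2258 - 18671\right) - 32472 = -20929 - 32472 = -53401$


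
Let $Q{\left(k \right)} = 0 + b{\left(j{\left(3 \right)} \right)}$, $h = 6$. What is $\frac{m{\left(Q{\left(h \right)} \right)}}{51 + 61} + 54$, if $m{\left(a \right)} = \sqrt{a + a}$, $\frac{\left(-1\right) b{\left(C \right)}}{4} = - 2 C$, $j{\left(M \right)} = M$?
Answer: $54 + \frac{\sqrt{3}}{28} \approx 54.062$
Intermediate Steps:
$b{\left(C \right)} = 8 C$ ($b{\left(C \right)} = - 4 \left(- 2 C\right) = 8 C$)
$Q{\left(k \right)} = 24$ ($Q{\left(k \right)} = 0 + 8 \cdot 3 = 0 + 24 = 24$)
$m{\left(a \right)} = \sqrt{2} \sqrt{a}$ ($m{\left(a \right)} = \sqrt{2 a} = \sqrt{2} \sqrt{a}$)
$\frac{m{\left(Q{\left(h \right)} \right)}}{51 + 61} + 54 = \frac{\sqrt{2} \sqrt{24}}{51 + 61} + 54 = \frac{\sqrt{2} \cdot 2 \sqrt{6}}{112} + 54 = 4 \sqrt{3} \cdot \frac{1}{112} + 54 = \frac{\sqrt{3}}{28} + 54 = 54 + \frac{\sqrt{3}}{28}$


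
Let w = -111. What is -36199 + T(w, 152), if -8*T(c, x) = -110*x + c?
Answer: -272761/8 ≈ -34095.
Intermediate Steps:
T(c, x) = -c/8 + 55*x/4 (T(c, x) = -(-110*x + c)/8 = -(c - 110*x)/8 = -c/8 + 55*x/4)
-36199 + T(w, 152) = -36199 + (-1/8*(-111) + (55/4)*152) = -36199 + (111/8 + 2090) = -36199 + 16831/8 = -272761/8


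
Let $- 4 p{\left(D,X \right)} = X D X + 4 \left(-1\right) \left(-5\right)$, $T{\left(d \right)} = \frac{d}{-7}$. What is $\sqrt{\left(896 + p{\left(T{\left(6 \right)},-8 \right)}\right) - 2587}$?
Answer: $\frac{16 i \sqrt{322}}{7} \approx 41.016 i$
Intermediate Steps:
$T{\left(d \right)} = - \frac{d}{7}$ ($T{\left(d \right)} = d \left(- \frac{1}{7}\right) = - \frac{d}{7}$)
$p{\left(D,X \right)} = -5 - \frac{D X^{2}}{4}$ ($p{\left(D,X \right)} = - \frac{X D X + 4 \left(-1\right) \left(-5\right)}{4} = - \frac{D X X - -20}{4} = - \frac{D X^{2} + 20}{4} = - \frac{20 + D X^{2}}{4} = -5 - \frac{D X^{2}}{4}$)
$\sqrt{\left(896 + p{\left(T{\left(6 \right)},-8 \right)}\right) - 2587} = \sqrt{\left(896 - \left(5 + \frac{\left(- \frac{1}{7}\right) 6 \left(-8\right)^{2}}{4}\right)\right) - 2587} = \sqrt{\left(896 - \left(5 - \frac{96}{7}\right)\right) - 2587} = \sqrt{\left(896 + \left(-5 + \frac{96}{7}\right)\right) - 2587} = \sqrt{\left(896 + \frac{61}{7}\right) - 2587} = \sqrt{\frac{6333}{7} - 2587} = \sqrt{- \frac{11776}{7}} = \frac{16 i \sqrt{322}}{7}$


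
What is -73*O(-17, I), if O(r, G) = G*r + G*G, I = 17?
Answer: 0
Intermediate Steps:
O(r, G) = G**2 + G*r (O(r, G) = G*r + G**2 = G**2 + G*r)
-73*O(-17, I) = -1241*(17 - 17) = -1241*0 = -73*0 = 0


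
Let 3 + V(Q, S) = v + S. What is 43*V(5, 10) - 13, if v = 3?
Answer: 417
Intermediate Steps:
V(Q, S) = S (V(Q, S) = -3 + (3 + S) = S)
43*V(5, 10) - 13 = 43*10 - 13 = 430 - 13 = 417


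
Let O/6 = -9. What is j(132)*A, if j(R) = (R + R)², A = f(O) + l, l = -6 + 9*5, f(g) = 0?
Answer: 2718144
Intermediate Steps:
O = -54 (O = 6*(-9) = -54)
l = 39 (l = -6 + 45 = 39)
A = 39 (A = 0 + 39 = 39)
j(R) = 4*R² (j(R) = (2*R)² = 4*R²)
j(132)*A = (4*132²)*39 = (4*17424)*39 = 69696*39 = 2718144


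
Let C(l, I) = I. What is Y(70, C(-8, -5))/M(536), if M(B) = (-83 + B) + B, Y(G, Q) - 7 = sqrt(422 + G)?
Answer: 7/989 + 2*sqrt(123)/989 ≈ 0.029506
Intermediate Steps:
Y(G, Q) = 7 + sqrt(422 + G)
M(B) = -83 + 2*B
Y(70, C(-8, -5))/M(536) = (7 + sqrt(422 + 70))/(-83 + 2*536) = (7 + sqrt(492))/(-83 + 1072) = (7 + 2*sqrt(123))/989 = (7 + 2*sqrt(123))*(1/989) = 7/989 + 2*sqrt(123)/989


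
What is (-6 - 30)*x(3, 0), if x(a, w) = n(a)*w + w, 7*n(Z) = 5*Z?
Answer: 0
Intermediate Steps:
n(Z) = 5*Z/7 (n(Z) = (5*Z)/7 = 5*Z/7)
x(a, w) = w + 5*a*w/7 (x(a, w) = (5*a/7)*w + w = 5*a*w/7 + w = w + 5*a*w/7)
(-6 - 30)*x(3, 0) = (-6 - 30)*((1/7)*0*(7 + 5*3)) = -36*0*(7 + 15)/7 = -36*0*22/7 = -36*0 = 0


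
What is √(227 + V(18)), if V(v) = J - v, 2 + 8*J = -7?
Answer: √3326/4 ≈ 14.418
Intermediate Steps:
J = -9/8 (J = -¼ + (⅛)*(-7) = -¼ - 7/8 = -9/8 ≈ -1.1250)
V(v) = -9/8 - v
√(227 + V(18)) = √(227 + (-9/8 - 1*18)) = √(227 + (-9/8 - 18)) = √(227 - 153/8) = √(1663/8) = √3326/4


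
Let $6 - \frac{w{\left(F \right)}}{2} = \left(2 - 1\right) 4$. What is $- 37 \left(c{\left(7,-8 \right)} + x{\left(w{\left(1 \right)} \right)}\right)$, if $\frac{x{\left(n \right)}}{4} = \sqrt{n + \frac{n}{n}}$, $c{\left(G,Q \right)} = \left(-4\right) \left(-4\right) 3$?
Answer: $-1776 - 148 \sqrt{5} \approx -2106.9$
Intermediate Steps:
$c{\left(G,Q \right)} = 48$ ($c{\left(G,Q \right)} = 16 \cdot 3 = 48$)
$w{\left(F \right)} = 4$ ($w{\left(F \right)} = 12 - 2 \left(2 - 1\right) 4 = 12 - 2 \cdot 1 \cdot 4 = 12 - 8 = 4$)
$x{\left(n \right)} = 4 \sqrt{1 + n}$ ($x{\left(n \right)} = 4 \sqrt{n + \frac{n}{n}} = 4 \sqrt{n + 1} = 4 \sqrt{1 + n}$)
$- 37 \left(c{\left(7,-8 \right)} + x{\left(w{\left(1 \right)} \right)}\right) = - 37 \left(48 + 4 \sqrt{1 + 4}\right) = - 37 \left(48 + 4 \sqrt{5}\right) = -1776 - 148 \sqrt{5}$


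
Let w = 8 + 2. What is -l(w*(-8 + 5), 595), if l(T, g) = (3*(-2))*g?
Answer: 3570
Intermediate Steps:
w = 10
l(T, g) = -6*g
-l(w*(-8 + 5), 595) = -(-6)*595 = -1*(-3570) = 3570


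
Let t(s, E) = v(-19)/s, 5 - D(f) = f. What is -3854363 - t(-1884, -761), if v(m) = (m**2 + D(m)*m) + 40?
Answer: -7261619947/1884 ≈ -3.8544e+6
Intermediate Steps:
D(f) = 5 - f
v(m) = 40 + m**2 + m*(5 - m) (v(m) = (m**2 + (5 - m)*m) + 40 = (m**2 + m*(5 - m)) + 40 = 40 + m**2 + m*(5 - m))
t(s, E) = -55/s (t(s, E) = (40 + 5*(-19))/s = (40 - 95)/s = -55/s)
-3854363 - t(-1884, -761) = -3854363 - (-55)/(-1884) = -3854363 - (-55)*(-1)/1884 = -3854363 - 1*55/1884 = -3854363 - 55/1884 = -7261619947/1884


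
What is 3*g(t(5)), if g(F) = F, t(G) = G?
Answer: 15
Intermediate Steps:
3*g(t(5)) = 3*5 = 15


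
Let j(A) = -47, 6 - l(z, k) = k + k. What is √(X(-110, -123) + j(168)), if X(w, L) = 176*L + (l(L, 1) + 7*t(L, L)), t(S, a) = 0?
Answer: I*√21691 ≈ 147.28*I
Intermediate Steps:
l(z, k) = 6 - 2*k (l(z, k) = 6 - (k + k) = 6 - 2*k)
X(w, L) = 4 + 176*L (X(w, L) = 176*L + ((6 - 2*1) + 7*0) = 176*L + ((6 - 2) + 0) = 176*L + (4 + 0) = 176*L + 4 = 4 + 176*L)
√(X(-110, -123) + j(168)) = √((4 + 176*(-123)) - 47) = √((4 - 21648) - 47) = √(-21644 - 47) = √(-21691) = I*√21691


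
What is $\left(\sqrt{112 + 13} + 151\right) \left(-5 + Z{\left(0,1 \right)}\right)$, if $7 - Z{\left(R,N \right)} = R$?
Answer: $302 + 10 \sqrt{5} \approx 324.36$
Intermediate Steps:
$Z{\left(R,N \right)} = 7 - R$
$\left(\sqrt{112 + 13} + 151\right) \left(-5 + Z{\left(0,1 \right)}\right) = \left(\sqrt{112 + 13} + 151\right) \left(-5 + \left(7 - 0\right)\right) = \left(\sqrt{125} + 151\right) \left(-5 + \left(7 + 0\right)\right) = \left(5 \sqrt{5} + 151\right) \left(-5 + 7\right) = \left(151 + 5 \sqrt{5}\right) 2 = 302 + 10 \sqrt{5}$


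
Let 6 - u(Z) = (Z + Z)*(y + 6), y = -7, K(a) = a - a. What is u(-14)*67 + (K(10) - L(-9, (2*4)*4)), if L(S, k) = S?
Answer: -1465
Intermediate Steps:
K(a) = 0
u(Z) = 6 + 2*Z (u(Z) = 6 - (Z + Z)*(-7 + 6) = 6 - 2*Z*(-1) = 6 - (-2)*Z = 6 + 2*Z)
u(-14)*67 + (K(10) - L(-9, (2*4)*4)) = (6 + 2*(-14))*67 + (0 - 1*(-9)) = (6 - 28)*67 + (0 + 9) = -22*67 + 9 = -1474 + 9 = -1465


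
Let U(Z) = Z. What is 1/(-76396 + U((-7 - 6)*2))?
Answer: -1/76422 ≈ -1.3085e-5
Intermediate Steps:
1/(-76396 + U((-7 - 6)*2)) = 1/(-76396 + (-7 - 6)*2) = 1/(-76396 - 13*2) = 1/(-76396 - 26) = 1/(-76422) = -1/76422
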